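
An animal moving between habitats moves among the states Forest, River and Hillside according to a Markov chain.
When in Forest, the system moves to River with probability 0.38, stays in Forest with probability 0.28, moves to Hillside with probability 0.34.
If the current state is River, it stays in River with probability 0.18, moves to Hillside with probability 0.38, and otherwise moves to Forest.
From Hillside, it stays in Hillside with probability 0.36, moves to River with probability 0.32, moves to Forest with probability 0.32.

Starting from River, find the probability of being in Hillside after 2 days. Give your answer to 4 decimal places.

Sum over the intermediate state after 1 day:
P = P(River→Forest)·P(Forest→Hillside) + P(River→River)·P(River→Hillside) + P(River→Hillside)·P(Hillside→Hillside)
  = 0.44×0.34 + 0.18×0.38 + 0.38×0.36
  = 0.1496 + 0.0684 + 0.1368 = 0.3548

0.3548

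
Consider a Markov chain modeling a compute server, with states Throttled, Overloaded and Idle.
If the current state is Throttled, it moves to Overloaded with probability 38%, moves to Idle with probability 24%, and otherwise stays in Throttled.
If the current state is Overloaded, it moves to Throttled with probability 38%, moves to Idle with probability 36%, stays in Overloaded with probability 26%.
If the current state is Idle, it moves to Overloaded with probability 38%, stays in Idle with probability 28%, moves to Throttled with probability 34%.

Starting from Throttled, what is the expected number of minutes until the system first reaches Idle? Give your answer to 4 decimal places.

Let t(s) be the expected number of minutes to first reach Idle from state s, with t(Idle) = 0. Conditioning on the first minute:
t(Throttled) = 1 + 0.38·t(Throttled) + 0.38·t(Overloaded)
t(Overloaded) = 1 + 0.38·t(Throttled) + 0.26·t(Overloaded)
Solving: t(Throttled) = 3.5623, t(Overloaded) = 3.1807.
Expected minutes from Throttled to Idle: 3.5623.

3.5623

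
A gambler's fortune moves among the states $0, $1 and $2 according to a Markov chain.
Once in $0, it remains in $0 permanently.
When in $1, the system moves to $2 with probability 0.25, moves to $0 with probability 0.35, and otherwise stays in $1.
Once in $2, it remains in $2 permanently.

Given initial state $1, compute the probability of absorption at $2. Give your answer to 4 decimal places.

Let h(s) be the probability of absorption at $2 starting from transient state s. Then h($2) = 1 and h($0) = 0. By first-step analysis:
h($1) = 0.35·0 + 0.4·h($1) + 0.25·1
Solving: h($1) = 0.4167.
Starting from $1, the probability is 0.4167.

0.4167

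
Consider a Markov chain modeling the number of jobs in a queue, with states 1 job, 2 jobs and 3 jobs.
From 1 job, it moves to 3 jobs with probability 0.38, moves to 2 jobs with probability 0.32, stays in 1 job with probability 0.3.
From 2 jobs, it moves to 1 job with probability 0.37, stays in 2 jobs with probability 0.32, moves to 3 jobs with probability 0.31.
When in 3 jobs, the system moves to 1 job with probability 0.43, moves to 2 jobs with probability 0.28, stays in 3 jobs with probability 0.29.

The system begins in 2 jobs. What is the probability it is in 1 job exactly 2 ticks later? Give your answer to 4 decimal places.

0.3627

Sum over the intermediate state after 1 tick:
P = P(2 jobs→1 job)·P(1 job→1 job) + P(2 jobs→2 jobs)·P(2 jobs→1 job) + P(2 jobs→3 jobs)·P(3 jobs→1 job)
  = 0.37×0.3 + 0.32×0.37 + 0.31×0.43
  = 0.1110 + 0.1184 + 0.1333 = 0.3627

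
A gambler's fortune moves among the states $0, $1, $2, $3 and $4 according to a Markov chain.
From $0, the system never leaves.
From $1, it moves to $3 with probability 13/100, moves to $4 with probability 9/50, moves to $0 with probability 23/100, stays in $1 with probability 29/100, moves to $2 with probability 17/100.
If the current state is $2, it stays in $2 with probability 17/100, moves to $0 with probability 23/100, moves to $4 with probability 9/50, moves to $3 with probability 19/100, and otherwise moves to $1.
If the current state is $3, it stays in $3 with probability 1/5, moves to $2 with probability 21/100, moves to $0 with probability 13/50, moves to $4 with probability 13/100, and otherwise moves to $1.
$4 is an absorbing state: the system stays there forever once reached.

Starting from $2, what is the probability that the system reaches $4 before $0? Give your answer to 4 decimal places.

0.4210

Let h(s) be the probability of absorption at $4 starting from transient state s. Then h($4) = 1 and h($0) = 0. By first-step analysis:
h($1) = 0.23·0 + 0.29·h($1) + 0.17·h($2) + 0.13·h($3) + 0.18·1
h($2) = 0.23·0 + 0.23·h($1) + 0.17·h($2) + 0.19·h($3) + 0.18·1
h($3) = 0.26·0 + 0.2·h($1) + 0.21·h($2) + 0.2·h($3) + 0.13·1
Solving: h($1) = 0.4237, h($2) = 0.4210, h($3) = 0.3789.
Starting from $2, the probability is 0.4210.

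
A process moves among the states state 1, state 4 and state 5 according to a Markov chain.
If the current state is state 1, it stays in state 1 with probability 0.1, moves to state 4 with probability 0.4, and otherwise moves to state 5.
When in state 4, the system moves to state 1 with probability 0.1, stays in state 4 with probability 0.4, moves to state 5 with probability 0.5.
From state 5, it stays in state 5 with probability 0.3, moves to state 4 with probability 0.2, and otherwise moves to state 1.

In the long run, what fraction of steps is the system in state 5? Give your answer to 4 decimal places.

0.4167

Let the stationary distribution be π with π = πP and π_1 + π_2 + π_3 = 1.
π_1 = 0.1·π_1 + 0.1·π_2 + 0.5·π_3
π_2 = 0.4·π_1 + 0.4·π_2 + 0.2·π_3
Solving with the normalization constraint gives π = (0.2667, 0.3167, 0.4167).
So the stationary probability of state 5 is 0.4167.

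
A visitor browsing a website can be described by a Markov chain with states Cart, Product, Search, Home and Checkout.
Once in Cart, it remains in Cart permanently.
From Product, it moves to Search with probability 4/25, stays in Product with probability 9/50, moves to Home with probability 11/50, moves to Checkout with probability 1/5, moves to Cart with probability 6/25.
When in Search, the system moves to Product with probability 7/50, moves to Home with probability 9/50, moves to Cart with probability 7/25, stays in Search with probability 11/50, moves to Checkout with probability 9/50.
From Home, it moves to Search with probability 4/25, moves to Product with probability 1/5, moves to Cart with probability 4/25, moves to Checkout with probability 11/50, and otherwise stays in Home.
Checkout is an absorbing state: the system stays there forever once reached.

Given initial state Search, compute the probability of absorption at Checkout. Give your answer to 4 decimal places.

0.4341

Let h(s) be the probability of absorption at Checkout starting from transient state s. Then h(Checkout) = 1 and h(Cart) = 0. By first-step analysis:
h(Product) = 0.24·0 + 0.18·h(Product) + 0.16·h(Search) + 0.22·h(Home) + 0.2·1
h(Search) = 0.28·0 + 0.14·h(Product) + 0.22·h(Search) + 0.18·h(Home) + 0.18·1
h(Home) = 0.16·0 + 0.2·h(Product) + 0.16·h(Search) + 0.26·h(Home) + 0.22·1
Solving: h(Product) = 0.4674, h(Search) = 0.4341, h(Home) = 0.5175.
Starting from Search, the probability is 0.4341.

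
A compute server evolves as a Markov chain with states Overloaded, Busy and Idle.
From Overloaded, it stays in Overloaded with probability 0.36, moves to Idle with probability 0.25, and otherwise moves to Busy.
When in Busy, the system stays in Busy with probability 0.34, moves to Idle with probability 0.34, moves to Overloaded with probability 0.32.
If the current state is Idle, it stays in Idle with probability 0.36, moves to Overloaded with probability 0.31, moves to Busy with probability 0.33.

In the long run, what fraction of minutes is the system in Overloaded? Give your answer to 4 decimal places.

Let the stationary distribution be π with π = πP and π_1 + π_2 + π_3 = 1.
π_1 = 0.36·π_1 + 0.32·π_2 + 0.31·π_3
π_2 = 0.39·π_1 + 0.34·π_2 + 0.33·π_3
Solving with the normalization constraint gives π = (0.3300, 0.3533, 0.3166).
So the stationary probability of Overloaded is 0.3300.

0.3300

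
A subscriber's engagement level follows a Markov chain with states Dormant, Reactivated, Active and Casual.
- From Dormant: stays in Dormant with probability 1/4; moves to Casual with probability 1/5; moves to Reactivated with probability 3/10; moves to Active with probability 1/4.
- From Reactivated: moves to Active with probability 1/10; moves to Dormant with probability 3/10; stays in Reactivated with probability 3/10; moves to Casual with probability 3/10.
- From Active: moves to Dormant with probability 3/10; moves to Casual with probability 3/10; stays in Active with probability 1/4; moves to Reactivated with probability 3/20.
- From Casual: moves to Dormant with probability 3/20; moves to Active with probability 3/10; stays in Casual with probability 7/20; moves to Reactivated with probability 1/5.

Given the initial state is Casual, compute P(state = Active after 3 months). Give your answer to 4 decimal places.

Propagate the distribution vector 3 months from Casual.
After 0 months: (0.0000, 0.0000, 0.0000, 1.0000)
After 1 month: (0.1500, 0.2000, 0.3000, 0.3500)
After 2 months: (0.2400, 0.2200, 0.2375, 0.3025)
After 3 months: (0.2426, 0.2341, 0.2321, 0.2911)
P(in Active after 3 months) = 0.2321

0.2321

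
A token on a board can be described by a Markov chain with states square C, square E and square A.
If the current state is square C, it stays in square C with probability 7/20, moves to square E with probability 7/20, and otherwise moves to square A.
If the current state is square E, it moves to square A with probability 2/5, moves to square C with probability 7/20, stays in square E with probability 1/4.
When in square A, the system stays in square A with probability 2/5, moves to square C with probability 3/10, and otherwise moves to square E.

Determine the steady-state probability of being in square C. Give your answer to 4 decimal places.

Let the stationary distribution be π with π = πP and π_1 + π_2 + π_3 = 1.
π_1 = 0.35·π_1 + 0.35·π_2 + 0.3·π_3
π_2 = 0.35·π_1 + 0.25·π_2 + 0.3·π_3
Solving with the normalization constraint gives π = (0.3317, 0.3015, 0.3668).
So the stationary probability of square C is 0.3317.

0.3317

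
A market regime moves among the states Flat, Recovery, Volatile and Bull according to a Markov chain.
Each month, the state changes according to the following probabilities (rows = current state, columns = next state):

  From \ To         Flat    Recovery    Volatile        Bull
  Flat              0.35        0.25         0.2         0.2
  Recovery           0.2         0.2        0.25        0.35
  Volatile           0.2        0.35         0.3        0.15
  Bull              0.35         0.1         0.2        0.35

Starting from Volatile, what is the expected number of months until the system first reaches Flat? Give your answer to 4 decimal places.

Let t(s) be the expected number of months to first reach Flat from state s, with t(Flat) = 0. Conditioning on the first month:
t(Recovery) = 1 + 0.2·t(Recovery) + 0.25·t(Volatile) + 0.35·t(Bull)
t(Volatile) = 1 + 0.35·t(Recovery) + 0.3·t(Volatile) + 0.15·t(Bull)
t(Bull) = 1 + 0.1·t(Recovery) + 0.2·t(Volatile) + 0.35·t(Bull)
Solving: t(Recovery) = 4.0803, t(Volatile) = 4.2105, t(Bull) = 3.4617.
Expected months from Volatile to Flat: 4.2105.

4.2105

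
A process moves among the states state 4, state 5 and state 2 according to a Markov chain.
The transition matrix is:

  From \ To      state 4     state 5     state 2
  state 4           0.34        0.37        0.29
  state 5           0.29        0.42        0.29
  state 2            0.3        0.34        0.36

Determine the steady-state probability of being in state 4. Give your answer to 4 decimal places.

0.3085

Let the stationary distribution be π with π = πP and π_1 + π_2 + π_3 = 1.
π_1 = 0.34·π_1 + 0.29·π_2 + 0.3·π_3
π_2 = 0.37·π_1 + 0.42·π_2 + 0.34·π_3
Solving with the normalization constraint gives π = (0.3085, 0.3796, 0.3118).
So the stationary probability of state 4 is 0.3085.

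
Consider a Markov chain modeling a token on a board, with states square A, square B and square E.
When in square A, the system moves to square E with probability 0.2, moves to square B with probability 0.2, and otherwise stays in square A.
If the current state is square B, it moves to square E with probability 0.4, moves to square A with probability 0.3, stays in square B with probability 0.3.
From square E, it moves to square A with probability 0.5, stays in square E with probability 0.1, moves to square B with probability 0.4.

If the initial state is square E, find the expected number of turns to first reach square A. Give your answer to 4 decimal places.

Let t(s) be the expected number of turns to first reach square A from state s, with t(square A) = 0. Conditioning on the first turn:
t(square B) = 1 + 0.3·t(square B) + 0.4·t(square E)
t(square E) = 1 + 0.4·t(square B) + 0.1·t(square E)
Solving: t(square B) = 2.7660, t(square E) = 2.3404.
Expected turns from square E to square A: 2.3404.

2.3404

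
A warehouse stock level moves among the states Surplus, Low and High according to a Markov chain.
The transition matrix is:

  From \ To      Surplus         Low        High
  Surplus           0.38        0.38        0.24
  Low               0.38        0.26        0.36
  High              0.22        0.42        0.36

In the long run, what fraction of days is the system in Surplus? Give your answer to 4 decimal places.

Let the stationary distribution be π with π = πP and π_1 + π_2 + π_3 = 1.
π_1 = 0.38·π_1 + 0.38·π_2 + 0.22·π_3
π_2 = 0.38·π_1 + 0.26·π_2 + 0.42·π_3
Solving with the normalization constraint gives π = (0.3287, 0.3507, 0.3206).
So the stationary probability of Surplus is 0.3287.

0.3287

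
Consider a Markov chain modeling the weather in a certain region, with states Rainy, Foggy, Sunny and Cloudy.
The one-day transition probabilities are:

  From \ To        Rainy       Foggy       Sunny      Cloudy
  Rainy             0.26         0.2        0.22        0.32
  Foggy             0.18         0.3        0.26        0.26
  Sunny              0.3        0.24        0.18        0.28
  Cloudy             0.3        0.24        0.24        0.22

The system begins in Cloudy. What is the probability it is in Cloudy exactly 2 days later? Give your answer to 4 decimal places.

0.2740

Propagate the distribution vector 2 days from Cloudy.
After 0 days: (0.0000, 0.0000, 0.0000, 1.0000)
After 1 day: (0.3000, 0.2400, 0.2400, 0.2200)
After 2 days: (0.2592, 0.2424, 0.2244, 0.2740)
P(in Cloudy after 2 days) = 0.2740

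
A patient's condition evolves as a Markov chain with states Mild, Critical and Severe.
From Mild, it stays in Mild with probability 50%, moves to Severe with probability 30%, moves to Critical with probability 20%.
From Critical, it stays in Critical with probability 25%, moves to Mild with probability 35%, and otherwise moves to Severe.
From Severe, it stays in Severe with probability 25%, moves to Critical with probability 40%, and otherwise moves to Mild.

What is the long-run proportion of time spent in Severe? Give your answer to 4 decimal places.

0.3120

Let the stationary distribution be π with π = πP and π_1 + π_2 + π_3 = 1.
π_1 = 0.5·π_1 + 0.35·π_2 + 0.35·π_3
π_2 = 0.2·π_1 + 0.25·π_2 + 0.4·π_3
Solving with the normalization constraint gives π = (0.4118, 0.2762, 0.3120).
So the stationary probability of Severe is 0.3120.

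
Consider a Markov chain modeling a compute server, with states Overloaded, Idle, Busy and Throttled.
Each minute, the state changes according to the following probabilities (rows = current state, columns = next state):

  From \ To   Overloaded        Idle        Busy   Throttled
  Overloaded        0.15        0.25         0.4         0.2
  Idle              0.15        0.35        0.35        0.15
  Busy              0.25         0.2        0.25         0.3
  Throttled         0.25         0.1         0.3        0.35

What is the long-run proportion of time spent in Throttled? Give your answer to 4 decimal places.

0.2597

Let the stationary distribution be π with π = πP and π_1 + π_2 + π_3 + π_4 = 1.
π_1 = 0.15·π_1 + 0.15·π_2 + 0.25·π_3 + 0.25·π_4
π_2 = 0.25·π_1 + 0.35·π_2 + 0.2·π_3 + 0.1·π_4
π_3 = 0.4·π_1 + 0.35·π_2 + 0.25·π_3 + 0.3·π_4
Solving with the normalization constraint gives π = (0.2075, 0.2170, 0.3158, 0.2597).
So the stationary probability of Throttled is 0.2597.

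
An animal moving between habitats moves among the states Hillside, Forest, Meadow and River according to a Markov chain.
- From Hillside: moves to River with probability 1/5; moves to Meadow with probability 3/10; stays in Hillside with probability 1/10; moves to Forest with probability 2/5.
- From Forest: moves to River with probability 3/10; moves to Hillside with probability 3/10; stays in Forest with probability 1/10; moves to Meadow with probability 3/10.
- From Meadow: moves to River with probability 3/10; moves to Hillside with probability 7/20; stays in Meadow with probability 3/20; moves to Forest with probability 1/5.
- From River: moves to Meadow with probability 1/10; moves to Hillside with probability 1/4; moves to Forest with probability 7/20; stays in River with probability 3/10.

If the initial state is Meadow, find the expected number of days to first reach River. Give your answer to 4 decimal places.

Let t(s) be the expected number of days to first reach River from state s, with t(River) = 0. Conditioning on the first day:
t(Hillside) = 1 + 0.1·t(Hillside) + 0.4·t(Forest) + 0.3·t(Meadow)
t(Forest) = 1 + 0.3·t(Hillside) + 0.1·t(Forest) + 0.3·t(Meadow)
t(Meadow) = 1 + 0.35·t(Hillside) + 0.2·t(Forest) + 0.15·t(Meadow)
Solving: t(Hillside) = 3.9550, t(Forest) = 3.6508, t(Meadow) = 3.6640.
Expected days from Meadow to River: 3.6640.

3.6640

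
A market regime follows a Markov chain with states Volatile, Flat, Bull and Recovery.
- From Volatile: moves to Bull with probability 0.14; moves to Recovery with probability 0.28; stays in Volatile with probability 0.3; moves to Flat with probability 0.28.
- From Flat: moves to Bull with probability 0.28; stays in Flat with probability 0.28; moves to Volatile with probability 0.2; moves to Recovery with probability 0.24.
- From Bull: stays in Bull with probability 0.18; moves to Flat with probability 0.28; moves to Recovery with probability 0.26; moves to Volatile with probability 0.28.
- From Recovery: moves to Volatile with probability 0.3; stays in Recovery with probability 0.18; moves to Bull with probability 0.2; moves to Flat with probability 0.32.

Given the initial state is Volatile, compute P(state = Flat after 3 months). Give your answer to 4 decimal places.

0.2895

Propagate the distribution vector 3 months from Volatile.
After 0 months: (1.0000, 0.0000, 0.0000, 0.0000)
After 1 month: (0.3000, 0.2800, 0.1400, 0.2800)
After 2 months: (0.2692, 0.2912, 0.2016, 0.2380)
After 3 months: (0.2668, 0.2895, 0.2031, 0.2405)
P(in Flat after 3 months) = 0.2895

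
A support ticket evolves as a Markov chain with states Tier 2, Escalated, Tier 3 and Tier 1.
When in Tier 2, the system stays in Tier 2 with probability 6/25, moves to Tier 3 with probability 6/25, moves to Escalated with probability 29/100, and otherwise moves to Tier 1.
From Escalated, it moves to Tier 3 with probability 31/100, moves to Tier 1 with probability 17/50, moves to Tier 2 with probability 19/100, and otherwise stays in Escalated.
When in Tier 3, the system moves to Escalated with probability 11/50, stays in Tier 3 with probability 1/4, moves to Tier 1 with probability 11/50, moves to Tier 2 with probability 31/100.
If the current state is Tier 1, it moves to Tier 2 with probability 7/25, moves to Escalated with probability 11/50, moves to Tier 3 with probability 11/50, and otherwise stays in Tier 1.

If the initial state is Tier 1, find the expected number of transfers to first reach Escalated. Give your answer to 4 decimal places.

4.1786

Let t(s) be the expected number of transfers to first reach Escalated from state s, with t(Escalated) = 0. Conditioning on the first transfer:
t(Tier 2) = 1 + 0.24·t(Tier 2) + 0.24·t(Tier 3) + 0.23·t(Tier 1)
t(Tier 3) = 1 + 0.31·t(Tier 2) + 0.25·t(Tier 3) + 0.22·t(Tier 1)
t(Tier 1) = 1 + 0.28·t(Tier 2) + 0.22·t(Tier 3) + 0.28·t(Tier 1)
Solving: t(Tier 2) = 3.8972, t(Tier 3) = 4.1699, t(Tier 1) = 4.1786.
Expected transfers from Tier 1 to Escalated: 4.1786.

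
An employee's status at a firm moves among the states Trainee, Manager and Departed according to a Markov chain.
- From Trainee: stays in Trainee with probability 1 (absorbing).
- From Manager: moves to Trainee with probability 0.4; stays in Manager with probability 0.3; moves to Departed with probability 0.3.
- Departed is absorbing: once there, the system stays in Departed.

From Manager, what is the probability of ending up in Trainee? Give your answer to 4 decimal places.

0.5714

Let h(s) be the probability of absorption at Trainee starting from transient state s. Then h(Trainee) = 1 and h(Departed) = 0. By first-step analysis:
h(Manager) = 0.4·1 + 0.3·h(Manager) + 0.3·0
Solving: h(Manager) = 0.5714.
Starting from Manager, the probability is 0.5714.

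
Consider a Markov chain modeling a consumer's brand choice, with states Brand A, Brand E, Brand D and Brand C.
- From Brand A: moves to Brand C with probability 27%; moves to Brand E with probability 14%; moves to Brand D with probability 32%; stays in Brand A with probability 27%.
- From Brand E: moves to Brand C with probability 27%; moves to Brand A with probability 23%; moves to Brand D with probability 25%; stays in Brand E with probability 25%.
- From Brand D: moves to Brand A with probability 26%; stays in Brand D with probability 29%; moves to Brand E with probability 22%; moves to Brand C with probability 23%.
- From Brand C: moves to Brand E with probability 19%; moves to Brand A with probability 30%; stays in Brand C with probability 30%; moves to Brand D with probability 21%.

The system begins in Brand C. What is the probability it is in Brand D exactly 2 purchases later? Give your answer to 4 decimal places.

0.2674

Propagate the distribution vector 2 purchases from Brand C.
After 0 purchases: (0.0000, 0.0000, 0.0000, 1.0000)
After 1 purchase: (0.3000, 0.1900, 0.2100, 0.3000)
After 2 purchases: (0.2693, 0.1927, 0.2674, 0.2706)
P(in Brand D after 2 purchases) = 0.2674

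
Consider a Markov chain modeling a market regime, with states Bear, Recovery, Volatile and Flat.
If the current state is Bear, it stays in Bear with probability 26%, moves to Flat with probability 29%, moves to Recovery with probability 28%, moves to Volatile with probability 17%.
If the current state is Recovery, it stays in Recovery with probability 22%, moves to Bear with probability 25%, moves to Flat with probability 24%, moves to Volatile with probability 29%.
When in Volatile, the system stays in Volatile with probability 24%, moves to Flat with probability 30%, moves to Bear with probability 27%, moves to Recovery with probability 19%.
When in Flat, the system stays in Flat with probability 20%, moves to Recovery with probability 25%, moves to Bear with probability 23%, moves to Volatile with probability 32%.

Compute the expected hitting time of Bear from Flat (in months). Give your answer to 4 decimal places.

4.0631

Let t(s) be the expected number of months to first reach Bear from state s, with t(Bear) = 0. Conditioning on the first month:
t(Recovery) = 1 + 0.22·t(Recovery) + 0.29·t(Volatile) + 0.24·t(Flat)
t(Volatile) = 1 + 0.19·t(Recovery) + 0.24·t(Volatile) + 0.3·t(Flat)
t(Flat) = 1 + 0.25·t(Recovery) + 0.32·t(Volatile) + 0.2·t(Flat)
Solving: t(Recovery) = 3.9885, t(Volatile) = 3.9168, t(Flat) = 4.0631.
Expected months from Flat to Bear: 4.0631.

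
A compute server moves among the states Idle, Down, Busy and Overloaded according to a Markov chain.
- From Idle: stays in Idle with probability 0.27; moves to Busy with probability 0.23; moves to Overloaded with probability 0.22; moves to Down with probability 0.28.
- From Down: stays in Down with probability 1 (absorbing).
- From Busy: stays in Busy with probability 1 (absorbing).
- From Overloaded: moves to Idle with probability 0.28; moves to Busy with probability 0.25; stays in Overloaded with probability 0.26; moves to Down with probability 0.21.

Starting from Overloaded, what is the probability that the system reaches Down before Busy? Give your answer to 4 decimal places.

Let h(s) be the probability of absorption at Down starting from transient state s. Then h(Down) = 1 and h(Busy) = 0. By first-step analysis:
h(Idle) = 0.27·h(Idle) + 0.28·1 + 0.23·0 + 0.22·h(Overloaded)
h(Overloaded) = 0.28·h(Idle) + 0.21·1 + 0.25·0 + 0.26·h(Overloaded)
Solving: h(Idle) = 0.5295, h(Overloaded) = 0.4841.
Starting from Overloaded, the probability is 0.4841.

0.4841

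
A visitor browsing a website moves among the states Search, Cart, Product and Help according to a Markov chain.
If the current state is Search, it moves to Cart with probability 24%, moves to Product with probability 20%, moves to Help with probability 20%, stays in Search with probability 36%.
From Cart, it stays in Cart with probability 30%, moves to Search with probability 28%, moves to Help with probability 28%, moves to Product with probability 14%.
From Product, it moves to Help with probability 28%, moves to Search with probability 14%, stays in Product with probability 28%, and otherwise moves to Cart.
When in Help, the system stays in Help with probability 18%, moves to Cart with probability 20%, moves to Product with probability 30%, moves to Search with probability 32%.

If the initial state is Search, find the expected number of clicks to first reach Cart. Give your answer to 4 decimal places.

4.0676

Let t(s) be the expected number of clicks to first reach Cart from state s, with t(Cart) = 0. Conditioning on the first click:
t(Search) = 1 + 0.36·t(Search) + 0.2·t(Product) + 0.2·t(Help)
t(Product) = 1 + 0.14·t(Search) + 0.28·t(Product) + 0.28·t(Help)
t(Help) = 1 + 0.32·t(Search) + 0.3·t(Product) + 0.18·t(Help)
Solving: t(Search) = 4.0676, t(Product) = 3.8140, t(Help) = 4.2022.
Expected clicks from Search to Cart: 4.0676.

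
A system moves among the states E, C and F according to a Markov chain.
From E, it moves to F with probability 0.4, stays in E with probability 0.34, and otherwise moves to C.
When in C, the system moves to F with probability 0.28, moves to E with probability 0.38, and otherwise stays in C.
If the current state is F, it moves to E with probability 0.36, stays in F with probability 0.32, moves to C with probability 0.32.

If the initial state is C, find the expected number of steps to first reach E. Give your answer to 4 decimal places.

Let t(s) be the expected number of steps to first reach E from state s, with t(E) = 0. Conditioning on the first step:
t(C) = 1 + 0.34·t(C) + 0.28·t(F)
t(F) = 1 + 0.32·t(C) + 0.32·t(F)
Solving: t(C) = 2.6726, t(F) = 2.7283.
Expected steps from C to E: 2.6726.

2.6726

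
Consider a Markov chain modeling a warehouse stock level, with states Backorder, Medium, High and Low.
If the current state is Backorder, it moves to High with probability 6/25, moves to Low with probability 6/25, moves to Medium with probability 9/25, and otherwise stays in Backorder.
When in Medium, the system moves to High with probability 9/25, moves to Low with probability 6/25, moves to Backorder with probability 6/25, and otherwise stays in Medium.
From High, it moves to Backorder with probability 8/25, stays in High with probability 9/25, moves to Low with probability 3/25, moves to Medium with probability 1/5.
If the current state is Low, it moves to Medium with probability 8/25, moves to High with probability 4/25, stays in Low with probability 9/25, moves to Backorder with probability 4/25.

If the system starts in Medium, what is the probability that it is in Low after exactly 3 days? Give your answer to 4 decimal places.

Propagate the distribution vector 3 days from Medium.
After 0 days: (0.0000, 1.0000, 0.0000, 0.0000)
After 1 day: (0.2400, 0.1600, 0.3600, 0.2400)
After 2 days: (0.2304, 0.2608, 0.2832, 0.2256)
After 3 days: (0.2262, 0.2535, 0.2872, 0.2331)
P(in Low after 3 days) = 0.2331

0.2331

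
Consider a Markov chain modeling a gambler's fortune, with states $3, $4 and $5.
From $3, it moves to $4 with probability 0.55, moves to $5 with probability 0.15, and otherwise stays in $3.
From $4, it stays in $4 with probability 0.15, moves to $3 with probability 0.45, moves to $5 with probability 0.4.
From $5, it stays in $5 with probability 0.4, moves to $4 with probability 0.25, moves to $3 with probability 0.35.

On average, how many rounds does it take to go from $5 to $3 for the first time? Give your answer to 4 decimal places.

Let t(s) be the expected number of rounds to first reach $3 from state s, with t($3) = 0. Conditioning on the first round:
t($4) = 1 + 0.15·t($4) + 0.4·t($5)
t($5) = 1 + 0.25·t($4) + 0.4·t($5)
Solving: t($4) = 2.4390, t($5) = 2.6829.
Expected rounds from $5 to $3: 2.6829.

2.6829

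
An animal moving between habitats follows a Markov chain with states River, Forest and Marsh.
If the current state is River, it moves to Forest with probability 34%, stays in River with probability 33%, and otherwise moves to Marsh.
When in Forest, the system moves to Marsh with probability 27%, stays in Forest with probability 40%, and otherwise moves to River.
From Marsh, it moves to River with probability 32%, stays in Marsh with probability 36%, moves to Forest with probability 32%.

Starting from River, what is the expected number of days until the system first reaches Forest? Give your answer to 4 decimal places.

Let t(s) be the expected number of days to first reach Forest from state s, with t(Forest) = 0. Conditioning on the first day:
t(River) = 1 + 0.33·t(River) + 0.33·t(Marsh)
t(Marsh) = 1 + 0.32·t(River) + 0.36·t(Marsh)
Solving: t(River) = 3.0012, t(Marsh) = 3.0631.
Expected days from River to Forest: 3.0012.

3.0012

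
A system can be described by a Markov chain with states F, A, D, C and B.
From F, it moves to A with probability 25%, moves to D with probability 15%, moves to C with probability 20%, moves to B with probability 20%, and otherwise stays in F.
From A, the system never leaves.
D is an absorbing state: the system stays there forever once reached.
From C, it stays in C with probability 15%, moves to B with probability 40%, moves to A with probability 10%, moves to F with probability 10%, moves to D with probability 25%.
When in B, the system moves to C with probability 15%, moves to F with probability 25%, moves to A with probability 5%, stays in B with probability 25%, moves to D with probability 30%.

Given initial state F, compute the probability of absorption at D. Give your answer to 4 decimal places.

Let h(s) be the probability of absorption at D starting from transient state s. Then h(D) = 1 and h(A) = 0. By first-step analysis:
h(F) = 0.2·h(F) + 0.25·0 + 0.15·1 + 0.2·h(C) + 0.2·h(B)
h(C) = 0.1·h(F) + 0.1·0 + 0.25·1 + 0.15·h(C) + 0.4·h(B)
h(B) = 0.25·h(F) + 0.05·0 + 0.3·1 + 0.15·h(C) + 0.25·h(B)
Solving: h(F) = 0.5416, h(C) = 0.6966, h(B) = 0.7199.
Starting from F, the probability is 0.5416.

0.5416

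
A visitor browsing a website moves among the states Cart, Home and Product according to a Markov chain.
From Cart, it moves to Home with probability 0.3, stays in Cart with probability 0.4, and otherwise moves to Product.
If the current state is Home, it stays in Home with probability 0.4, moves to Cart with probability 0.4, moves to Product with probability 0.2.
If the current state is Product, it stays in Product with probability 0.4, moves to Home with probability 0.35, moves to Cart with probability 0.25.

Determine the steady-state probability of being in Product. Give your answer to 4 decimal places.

0.2945

Let the stationary distribution be π with π = πP and π_1 + π_2 + π_3 = 1.
π_1 = 0.4·π_1 + 0.4·π_2 + 0.25·π_3
π_2 = 0.3·π_1 + 0.4·π_2 + 0.35·π_3
Solving with the normalization constraint gives π = (0.3558, 0.3497, 0.2945).
So the stationary probability of Product is 0.2945.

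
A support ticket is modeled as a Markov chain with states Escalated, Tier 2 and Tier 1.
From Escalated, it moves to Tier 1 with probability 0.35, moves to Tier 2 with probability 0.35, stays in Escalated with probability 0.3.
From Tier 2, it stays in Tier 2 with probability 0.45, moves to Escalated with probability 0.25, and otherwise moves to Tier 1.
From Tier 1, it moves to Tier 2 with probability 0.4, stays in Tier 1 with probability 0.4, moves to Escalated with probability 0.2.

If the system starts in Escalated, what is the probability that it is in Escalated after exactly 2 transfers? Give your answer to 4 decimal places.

Sum over the intermediate state after 1 transfer:
P = P(Escalated→Escalated)·P(Escalated→Escalated) + P(Escalated→Tier 2)·P(Tier 2→Escalated) + P(Escalated→Tier 1)·P(Tier 1→Escalated)
  = 0.3×0.3 + 0.35×0.25 + 0.35×0.2
  = 0.0900 + 0.0875 + 0.0700 = 0.2475

0.2475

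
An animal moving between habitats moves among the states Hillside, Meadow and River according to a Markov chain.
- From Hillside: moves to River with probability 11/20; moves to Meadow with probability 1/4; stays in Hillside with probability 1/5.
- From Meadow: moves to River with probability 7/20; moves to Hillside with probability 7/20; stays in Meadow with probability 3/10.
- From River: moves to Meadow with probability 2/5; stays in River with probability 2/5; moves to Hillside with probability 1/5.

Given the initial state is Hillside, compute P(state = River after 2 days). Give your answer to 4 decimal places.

Sum over the intermediate state after 1 day:
P = P(Hillside→Hillside)·P(Hillside→River) + P(Hillside→Meadow)·P(Meadow→River) + P(Hillside→River)·P(River→River)
  = 0.2×0.55 + 0.25×0.35 + 0.55×0.4
  = 0.1100 + 0.0875 + 0.2200 = 0.4175

0.4175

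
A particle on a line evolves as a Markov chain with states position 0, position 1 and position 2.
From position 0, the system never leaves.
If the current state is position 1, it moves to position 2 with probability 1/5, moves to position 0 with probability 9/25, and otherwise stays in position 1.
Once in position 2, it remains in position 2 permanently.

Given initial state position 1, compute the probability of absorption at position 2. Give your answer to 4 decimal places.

0.3571

Let h(s) be the probability of absorption at position 2 starting from transient state s. Then h(position 2) = 1 and h(position 0) = 0. By first-step analysis:
h(position 1) = 0.36·0 + 0.44·h(position 1) + 0.2·1
Solving: h(position 1) = 0.3571.
Starting from position 1, the probability is 0.3571.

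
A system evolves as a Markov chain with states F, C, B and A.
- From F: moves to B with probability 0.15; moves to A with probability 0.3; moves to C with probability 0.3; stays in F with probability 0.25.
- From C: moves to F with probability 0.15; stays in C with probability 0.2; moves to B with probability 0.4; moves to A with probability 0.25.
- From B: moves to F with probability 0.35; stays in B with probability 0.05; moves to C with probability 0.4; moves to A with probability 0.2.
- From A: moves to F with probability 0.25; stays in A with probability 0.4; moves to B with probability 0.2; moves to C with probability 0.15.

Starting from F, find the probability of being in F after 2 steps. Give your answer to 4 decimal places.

Propagate the distribution vector 2 steps from F.
After 0 steps: (1.0000, 0.0000, 0.0000, 0.0000)
After 1 step: (0.2500, 0.3000, 0.1500, 0.3000)
After 2 steps: (0.2350, 0.2400, 0.2250, 0.3000)
P(in F after 2 steps) = 0.2350

0.2350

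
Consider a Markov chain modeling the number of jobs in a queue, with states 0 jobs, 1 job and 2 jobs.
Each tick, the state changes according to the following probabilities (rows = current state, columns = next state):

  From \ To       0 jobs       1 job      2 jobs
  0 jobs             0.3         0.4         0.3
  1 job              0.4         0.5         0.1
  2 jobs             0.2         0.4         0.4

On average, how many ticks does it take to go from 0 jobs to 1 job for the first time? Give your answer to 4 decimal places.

Let t(s) be the expected number of ticks to first reach 1 job from state s, with t(1 job) = 0. Conditioning on the first tick:
t(0 jobs) = 1 + 0.3·t(0 jobs) + 0.3·t(2 jobs)
t(2 jobs) = 1 + 0.2·t(0 jobs) + 0.4·t(2 jobs)
Solving: t(0 jobs) = 2.5000, t(2 jobs) = 2.5000.
Expected ticks from 0 jobs to 1 job: 2.5000.

2.5000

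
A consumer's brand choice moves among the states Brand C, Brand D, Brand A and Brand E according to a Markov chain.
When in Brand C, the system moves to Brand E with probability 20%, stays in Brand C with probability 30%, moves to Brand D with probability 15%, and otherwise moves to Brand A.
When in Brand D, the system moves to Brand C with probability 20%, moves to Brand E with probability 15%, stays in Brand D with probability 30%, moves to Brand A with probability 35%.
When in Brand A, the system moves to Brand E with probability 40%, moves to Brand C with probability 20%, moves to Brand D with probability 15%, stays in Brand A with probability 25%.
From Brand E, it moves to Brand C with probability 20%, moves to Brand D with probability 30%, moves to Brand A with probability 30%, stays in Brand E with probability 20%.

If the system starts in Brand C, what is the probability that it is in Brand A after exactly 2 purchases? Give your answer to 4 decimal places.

Propagate the distribution vector 2 purchases from Brand C.
After 0 purchases: (1.0000, 0.0000, 0.0000, 0.0000)
After 1 purchase: (0.3000, 0.1500, 0.3500, 0.2000)
After 2 purchases: (0.2300, 0.2025, 0.3050, 0.2625)
P(in Brand A after 2 purchases) = 0.3050

0.3050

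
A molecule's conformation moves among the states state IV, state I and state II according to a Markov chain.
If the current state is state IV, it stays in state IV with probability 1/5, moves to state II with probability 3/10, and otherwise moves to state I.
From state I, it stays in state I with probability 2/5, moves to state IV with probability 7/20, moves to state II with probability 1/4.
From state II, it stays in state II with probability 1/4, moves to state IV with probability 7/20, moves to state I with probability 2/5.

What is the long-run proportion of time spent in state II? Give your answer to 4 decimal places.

Let the stationary distribution be π with π = πP and π_1 + π_2 + π_3 = 1.
π_1 = 0.2·π_1 + 0.35·π_2 + 0.35·π_3
π_2 = 0.5·π_1 + 0.4·π_2 + 0.4·π_3
Solving with the normalization constraint gives π = (0.3043, 0.4304, 0.2652).
So the stationary probability of state II is 0.2652.

0.2652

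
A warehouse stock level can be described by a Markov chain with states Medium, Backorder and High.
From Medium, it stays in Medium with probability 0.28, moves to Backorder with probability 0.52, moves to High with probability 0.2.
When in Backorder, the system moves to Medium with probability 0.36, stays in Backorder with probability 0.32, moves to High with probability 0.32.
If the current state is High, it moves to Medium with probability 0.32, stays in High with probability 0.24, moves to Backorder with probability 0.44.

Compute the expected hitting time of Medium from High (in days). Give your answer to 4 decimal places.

Let t(s) be the expected number of days to first reach Medium from state s, with t(Medium) = 0. Conditioning on the first day:
t(Backorder) = 1 + 0.32·t(Backorder) + 0.32·t(High)
t(High) = 1 + 0.44·t(Backorder) + 0.24·t(High)
Solving: t(Backorder) = 2.8723, t(High) = 2.9787.
Expected days from High to Medium: 2.9787.

2.9787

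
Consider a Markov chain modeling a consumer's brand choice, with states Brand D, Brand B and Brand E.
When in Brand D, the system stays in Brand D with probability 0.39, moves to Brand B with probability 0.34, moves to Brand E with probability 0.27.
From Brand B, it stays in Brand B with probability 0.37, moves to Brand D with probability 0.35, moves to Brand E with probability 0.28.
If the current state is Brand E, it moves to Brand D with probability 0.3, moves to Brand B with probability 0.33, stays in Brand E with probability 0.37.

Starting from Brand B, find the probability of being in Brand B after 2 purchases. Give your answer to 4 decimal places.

Sum over the intermediate state after 1 purchase:
P = P(Brand B→Brand D)·P(Brand D→Brand B) + P(Brand B→Brand B)·P(Brand B→Brand B) + P(Brand B→Brand E)·P(Brand E→Brand B)
  = 0.35×0.34 + 0.37×0.37 + 0.28×0.33
  = 0.1190 + 0.1369 + 0.0924 = 0.3483

0.3483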